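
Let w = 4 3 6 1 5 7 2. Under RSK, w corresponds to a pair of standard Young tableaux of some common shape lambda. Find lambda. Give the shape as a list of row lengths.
RSK row insertion gives P = [[1, 2, 7], [3, 5], [4, 6]], which has shape [3, 2, 2].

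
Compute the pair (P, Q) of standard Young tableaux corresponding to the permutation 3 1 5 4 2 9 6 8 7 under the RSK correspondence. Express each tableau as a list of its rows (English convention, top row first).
P = [[1, 2, 6, 7], [3, 4, 8], [5, 9]], Q = [[1, 3, 6, 8], [2, 4, 7], [5, 9]]

Insert each entry of the permutation into P by Schensted row insertion, recording in Q the position of each new cell.

Insert 3: appended to row 1. P = [[3]].
Insert 1: 1 bumps 3 from row 1; 3 starts row 2. P = [[1], [3]].
Insert 5: appended to row 1. P = [[1, 5], [3]].
Insert 4: 4 bumps 5 from row 1; 5 appends to row 2. P = [[1, 4], [3, 5]].
Insert 2: 2 bumps 4 from row 1; 4 bumps 5 from row 2; 5 starts row 3. P = [[1, 2], [3, 4], [5]].
Insert 9: appended to row 1. P = [[1, 2, 9], [3, 4], [5]].
Insert 6: 6 bumps 9 from row 1; 9 appends to row 2. P = [[1, 2, 6], [3, 4, 9], [5]].
Insert 8: appended to row 1. P = [[1, 2, 6, 8], [3, 4, 9], [5]].
Insert 7: 7 bumps 8 from row 1; 8 bumps 9 from row 2; 9 appends to row 3. P = [[1, 2, 6, 7], [3, 4, 8], [5, 9]].

So P = [[1, 2, 6, 7], [3, 4, 8], [5, 9]], Q = [[1, 3, 6, 8], [2, 4, 7], [5, 9]].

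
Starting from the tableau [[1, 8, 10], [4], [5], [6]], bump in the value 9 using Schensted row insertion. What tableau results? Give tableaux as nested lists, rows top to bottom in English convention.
In row 1, 9 replaces 10 (the leftmost entry greater than 9); 10 is bumped to row 2. 10 is appended to row 2. The new tableau is [[1, 8, 9], [4, 10], [5], [6]].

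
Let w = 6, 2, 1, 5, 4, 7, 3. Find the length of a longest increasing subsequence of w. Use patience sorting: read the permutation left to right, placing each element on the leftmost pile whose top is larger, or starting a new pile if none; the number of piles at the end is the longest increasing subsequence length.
3

6: new pile. tops = [6]
2: onto pile 1 (replacing 6). tops = [2]
1: onto pile 1 (replacing 2). tops = [1]
5: new pile. tops = [1, 5]
4: onto pile 2 (replacing 5). tops = [1, 4]
7: new pile. tops = [1, 4, 7]
3: onto pile 2 (replacing 4). tops = [1, 3, 7]

3 piles, so the longest increasing subsequence has length 3.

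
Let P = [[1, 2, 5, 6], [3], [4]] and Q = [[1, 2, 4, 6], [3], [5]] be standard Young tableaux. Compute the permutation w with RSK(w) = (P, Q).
Reverse the RSK construction: for i from n down to 1, find the cell of Q containing i, remove the entry at that cell from P, and reverse-bump it up through P; the value ejected from row 1 is w(i).

Step i=6: Q has 6 at row 1, column 4; remove that cell from P, ejecting 6. So w(6) = 6. P is now [[1, 2, 5], [3], [4]].
Step i=5: Q has 5 at row 3, column 1; remove 4 from row 3 of P and reverse-bump: 4 enters row 2 and ejects 3; 3 enters row 1 and ejects 2. So w(5) = 2. P is now [[1, 3, 5], [4]].
Step i=4: Q has 4 at row 1, column 3; remove that cell from P, ejecting 5. So w(4) = 5. P is now [[1, 3], [4]].
Step i=3: Q has 3 at row 2, column 1; remove 4 from row 2 of P and reverse-bump: 4 enters row 1 and ejects 3. So w(3) = 3. P is now [[1, 4]].
Step i=2: Q has 2 at row 1, column 2; remove that cell from P, ejecting 4. So w(2) = 4. P is now [[1]].
Step i=1: Q has 1 at row 1, column 1; remove that cell from P, ejecting 1. So w(1) = 1. P is now [].

So w = 1 4 3 5 2 6.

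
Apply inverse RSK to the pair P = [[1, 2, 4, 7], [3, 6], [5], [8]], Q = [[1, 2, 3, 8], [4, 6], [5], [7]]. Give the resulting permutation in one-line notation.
Reverse the RSK construction: for i from n down to 1, find the cell of Q containing i, remove the entry at that cell from P, and reverse-bump it up through P; the value ejected from row 1 is w(i).

Step i=8: Q has 8 at row 1, column 4; remove that cell from P, ejecting 7. So w(8) = 7. P is now [[1, 2, 4], [3, 6], [5], [8]].
Step i=7: Q has 7 at row 4, column 1; remove 8 from row 4 of P and reverse-bump: 8 enters row 3 and ejects 5; 5 enters row 2 and ejects 3; 3 enters row 1 and ejects 2. So w(7) = 2. P is now [[1, 3, 4], [5, 6], [8]].
Step i=6: Q has 6 at row 2, column 2; remove 6 from row 2 of P and reverse-bump: 6 enters row 1 and ejects 4. So w(6) = 4. P is now [[1, 3, 6], [5], [8]].
Step i=5: Q has 5 at row 3, column 1; remove 8 from row 3 of P and reverse-bump: 8 enters row 2 and ejects 5; 5 enters row 1 and ejects 3. So w(5) = 3. P is now [[1, 5, 6], [8]].
Step i=4: Q has 4 at row 2, column 1; remove 8 from row 2 of P and reverse-bump: 8 enters row 1 and ejects 6. So w(4) = 6. P is now [[1, 5, 8]].
Step i=3: Q has 3 at row 1, column 3; remove that cell from P, ejecting 8. So w(3) = 8. P is now [[1, 5]].
Step i=2: Q has 2 at row 1, column 2; remove that cell from P, ejecting 5. So w(2) = 5. P is now [[1]].
Step i=1: Q has 1 at row 1, column 1; remove that cell from P, ejecting 1. So w(1) = 1. P is now [].

So w = 1 5 8 6 3 4 2 7.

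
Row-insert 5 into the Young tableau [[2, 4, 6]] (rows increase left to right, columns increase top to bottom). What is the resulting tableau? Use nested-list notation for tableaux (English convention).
In row 1, 5 replaces 6 (the leftmost entry greater than 5); 6 is bumped to row 2. 6 starts a new row 2. The new tableau is [[2, 4, 5], [6]].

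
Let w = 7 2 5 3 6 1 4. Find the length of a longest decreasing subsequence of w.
4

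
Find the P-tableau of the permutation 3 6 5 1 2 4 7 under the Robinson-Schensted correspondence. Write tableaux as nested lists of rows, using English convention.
After inserting 3: P = [[3]].
After inserting 6: P = [[3, 6]].
After inserting 5: P = [[3, 5], [6]].
After inserting 1: P = [[1, 5], [3], [6]].
After inserting 2: P = [[1, 2], [3, 5], [6]].
After inserting 4: P = [[1, 2, 4], [3, 5], [6]].
After inserting 7: P = [[1, 2, 4, 7], [3, 5], [6]].

So P = [[1, 2, 4, 7], [3, 5], [6]].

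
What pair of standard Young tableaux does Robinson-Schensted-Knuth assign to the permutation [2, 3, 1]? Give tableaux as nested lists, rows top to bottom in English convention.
P = [[1, 3], [2]], Q = [[1, 2], [3]]

Insert each entry of the permutation into P by Schensted row insertion, recording in Q the position of each new cell.

Insert 2: appended to row 1. P = [[2]].
Insert 3: appended to row 1. P = [[2, 3]].
Insert 1: 1 bumps 2 from row 1; 2 starts row 2. P = [[1, 3], [2]].

So P = [[1, 3], [2]], Q = [[1, 2], [3]].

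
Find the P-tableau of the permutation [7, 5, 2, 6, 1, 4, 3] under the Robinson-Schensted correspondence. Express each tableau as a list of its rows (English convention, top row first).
After inserting 7: P = [[7]].
After inserting 5: P = [[5], [7]].
After inserting 2: P = [[2], [5], [7]].
After inserting 6: P = [[2, 6], [5], [7]].
After inserting 1: P = [[1, 6], [2], [5], [7]].
After inserting 4: P = [[1, 4], [2, 6], [5], [7]].
After inserting 3: P = [[1, 3], [2, 4], [5, 6], [7]].

So P = [[1, 3], [2, 4], [5, 6], [7]].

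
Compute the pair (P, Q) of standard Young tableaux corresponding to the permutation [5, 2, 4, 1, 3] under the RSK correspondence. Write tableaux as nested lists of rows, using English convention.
P = [[1, 3], [2, 4], [5]], Q = [[1, 3], [2, 5], [4]]

Insert each entry of the permutation into P by Schensted row insertion, recording in Q the position of each new cell.

Insert 5: appended to row 1. P = [[5]].
Insert 2: 2 bumps 5 from row 1; 5 starts row 2. P = [[2], [5]].
Insert 4: appended to row 1. P = [[2, 4], [5]].
Insert 1: 1 bumps 2 from row 1; 2 bumps 5 from row 2; 5 starts row 3. P = [[1, 4], [2], [5]].
Insert 3: 3 bumps 4 from row 1; 4 appends to row 2. P = [[1, 3], [2, 4], [5]].

So P = [[1, 3], [2, 4], [5]], Q = [[1, 3], [2, 5], [4]].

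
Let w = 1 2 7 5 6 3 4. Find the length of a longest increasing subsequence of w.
4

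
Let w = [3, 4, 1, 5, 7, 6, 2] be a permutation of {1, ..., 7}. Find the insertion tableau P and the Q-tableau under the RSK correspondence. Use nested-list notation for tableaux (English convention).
Insert each entry of the permutation into P by Schensted row insertion, recording in Q the position of each new cell.

Insert 3: appended to row 1. P = [[3]].
Insert 4: appended to row 1. P = [[3, 4]].
Insert 1: 1 bumps 3 from row 1; 3 starts row 2. P = [[1, 4], [3]].
Insert 5: appended to row 1. P = [[1, 4, 5], [3]].
Insert 7: appended to row 1. P = [[1, 4, 5, 7], [3]].
Insert 6: 6 bumps 7 from row 1; 7 appends to row 2. P = [[1, 4, 5, 6], [3, 7]].
Insert 2: 2 bumps 4 from row 1; 4 bumps 7 from row 2; 7 starts row 3. P = [[1, 2, 5, 6], [3, 4], [7]].

So P = [[1, 2, 5, 6], [3, 4], [7]], Q = [[1, 2, 4, 5], [3, 6], [7]].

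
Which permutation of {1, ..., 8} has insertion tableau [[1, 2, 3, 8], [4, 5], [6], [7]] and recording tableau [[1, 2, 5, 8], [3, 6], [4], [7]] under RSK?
1 7 4 2 6 5 3 8

Reverse the RSK construction: for i from n down to 1, find the cell of Q containing i, remove the entry at that cell from P, and reverse-bump it up through P; the value ejected from row 1 is w(i).

Step i=8: Q has 8 at row 1, column 4; remove that cell from P, ejecting 8. So w(8) = 8. P is now [[1, 2, 3], [4, 5], [6], [7]].
Step i=7: Q has 7 at row 4, column 1; remove 7 from row 4 of P and reverse-bump: 7 enters row 3 and ejects 6; 6 enters row 2 and ejects 5; 5 enters row 1 and ejects 3. So w(7) = 3. P is now [[1, 2, 5], [4, 6], [7]].
Step i=6: Q has 6 at row 2, column 2; remove 6 from row 2 of P and reverse-bump: 6 enters row 1 and ejects 5. So w(6) = 5. P is now [[1, 2, 6], [4], [7]].
Step i=5: Q has 5 at row 1, column 3; remove that cell from P, ejecting 6. So w(5) = 6. P is now [[1, 2], [4], [7]].
Step i=4: Q has 4 at row 3, column 1; remove 7 from row 3 of P and reverse-bump: 7 enters row 2 and ejects 4; 4 enters row 1 and ejects 2. So w(4) = 2. P is now [[1, 4], [7]].
Step i=3: Q has 3 at row 2, column 1; remove 7 from row 2 of P and reverse-bump: 7 enters row 1 and ejects 4. So w(3) = 4. P is now [[1, 7]].
Step i=2: Q has 2 at row 1, column 2; remove that cell from P, ejecting 7. So w(2) = 7. P is now [[1]].
Step i=1: Q has 1 at row 1, column 1; remove that cell from P, ejecting 1. So w(1) = 1. P is now [].

So w = 1 7 4 2 6 5 3 8.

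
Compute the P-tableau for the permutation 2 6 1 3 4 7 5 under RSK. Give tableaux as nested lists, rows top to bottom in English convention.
Insert 2: appended to row 1. P = [[2]].
Insert 6: appended to row 1. P = [[2, 6]].
Insert 1: 1 bumps 2 from row 1; 2 starts row 2. P = [[1, 6], [2]].
Insert 3: 3 bumps 6 from row 1; 6 appends to row 2. P = [[1, 3], [2, 6]].
Insert 4: appended to row 1. P = [[1, 3, 4], [2, 6]].
Insert 7: appended to row 1. P = [[1, 3, 4, 7], [2, 6]].
Insert 5: 5 bumps 7 from row 1; 7 appends to row 2. P = [[1, 3, 4, 5], [2, 6, 7]].

So P = [[1, 3, 4, 5], [2, 6, 7]].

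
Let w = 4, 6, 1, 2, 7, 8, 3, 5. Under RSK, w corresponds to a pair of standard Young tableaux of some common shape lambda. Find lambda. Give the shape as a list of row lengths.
[4, 4]

RSK row insertion gives P = [[1, 2, 3, 5], [4, 6, 7, 8]], which has shape [4, 4].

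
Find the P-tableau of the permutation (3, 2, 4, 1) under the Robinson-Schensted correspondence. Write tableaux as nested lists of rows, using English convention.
Insert 3: appended to row 1. P = [[3]].
Insert 2: 2 bumps 3 from row 1; 3 starts row 2. P = [[2], [3]].
Insert 4: appended to row 1. P = [[2, 4], [3]].
Insert 1: 1 bumps 2 from row 1; 2 bumps 3 from row 2; 3 starts row 3. P = [[1, 4], [2], [3]].

So P = [[1, 4], [2], [3]].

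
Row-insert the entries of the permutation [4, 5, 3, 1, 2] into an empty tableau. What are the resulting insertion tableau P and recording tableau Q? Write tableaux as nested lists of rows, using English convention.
P = [[1, 2], [3, 5], [4]], Q = [[1, 2], [3, 5], [4]]

Insert each entry of the permutation into P by Schensted row insertion, recording in Q the position of each new cell.

Insert 4: appended to row 1. P = [[4]].
Insert 5: appended to row 1. P = [[4, 5]].
Insert 3: 3 bumps 4 from row 1; 4 starts row 2. P = [[3, 5], [4]].
Insert 1: 1 bumps 3 from row 1; 3 bumps 4 from row 2; 4 starts row 3. P = [[1, 5], [3], [4]].
Insert 2: 2 bumps 5 from row 1; 5 appends to row 2. P = [[1, 2], [3, 5], [4]].

So P = [[1, 2], [3, 5], [4]], Q = [[1, 2], [3, 5], [4]].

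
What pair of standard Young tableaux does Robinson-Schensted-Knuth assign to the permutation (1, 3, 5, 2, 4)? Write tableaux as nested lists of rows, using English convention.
P = [[1, 2, 4], [3, 5]], Q = [[1, 2, 3], [4, 5]]

Insert each entry of the permutation into P by Schensted row insertion, recording in Q the position of each new cell.

After inserting 1: P = [[1]].
After inserting 3: P = [[1, 3]].
After inserting 5: P = [[1, 3, 5]].
After inserting 2: P = [[1, 2, 5], [3]].
After inserting 4: P = [[1, 2, 4], [3, 5]].

So P = [[1, 2, 4], [3, 5]], Q = [[1, 2, 3], [4, 5]].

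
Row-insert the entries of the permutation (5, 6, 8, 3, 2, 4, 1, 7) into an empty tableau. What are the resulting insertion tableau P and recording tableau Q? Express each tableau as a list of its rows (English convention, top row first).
Insert each entry of the permutation into P by Schensted row insertion, recording in Q the position of each new cell.

Insert 5: appended to row 1. P = [[5]], Q = [[1]].
Insert 6: appended to row 1. P = [[5, 6]], Q = [[1, 2]].
Insert 8: appended to row 1. P = [[5, 6, 8]], Q = [[1, 2, 3]].
Insert 3: 3 bumps 5 from row 1; 5 starts row 2. P = [[3, 6, 8], [5]], Q = [[1, 2, 3], [4]].
Insert 2: 2 bumps 3 from row 1; 3 bumps 5 from row 2; 5 starts row 3. P = [[2, 6, 8], [3], [5]], Q = [[1, 2, 3], [4], [5]].
Insert 4: 4 bumps 6 from row 1; 6 appends to row 2. P = [[2, 4, 8], [3, 6], [5]], Q = [[1, 2, 3], [4, 6], [5]].
Insert 1: 1 bumps 2 from row 1; 2 bumps 3 from row 2; 3 bumps 5 from row 3; 5 starts row 4. P = [[1, 4, 8], [2, 6], [3], [5]], Q = [[1, 2, 3], [4, 6], [5], [7]].
Insert 7: 7 bumps 8 from row 1; 8 appends to row 2. P = [[1, 4, 7], [2, 6, 8], [3], [5]], Q = [[1, 2, 3], [4, 6, 8], [5], [7]].

So P = [[1, 4, 7], [2, 6, 8], [3], [5]], Q = [[1, 2, 3], [4, 6, 8], [5], [7]].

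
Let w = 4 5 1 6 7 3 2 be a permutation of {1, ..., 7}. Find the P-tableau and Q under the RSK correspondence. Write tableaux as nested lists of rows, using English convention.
Insert each entry of the permutation into P by Schensted row insertion, recording in Q the position of each new cell.

Insert 4: appended to row 1. P = [[4]], Q = [[1]].
Insert 5: appended to row 1. P = [[4, 5]], Q = [[1, 2]].
Insert 1: 1 bumps 4 from row 1; 4 starts row 2. P = [[1, 5], [4]], Q = [[1, 2], [3]].
Insert 6: appended to row 1. P = [[1, 5, 6], [4]], Q = [[1, 2, 4], [3]].
Insert 7: appended to row 1. P = [[1, 5, 6, 7], [4]], Q = [[1, 2, 4, 5], [3]].
Insert 3: 3 bumps 5 from row 1; 5 appends to row 2. P = [[1, 3, 6, 7], [4, 5]], Q = [[1, 2, 4, 5], [3, 6]].
Insert 2: 2 bumps 3 from row 1; 3 bumps 4 from row 2; 4 starts row 3. P = [[1, 2, 6, 7], [3, 5], [4]], Q = [[1, 2, 4, 5], [3, 6], [7]].

So P = [[1, 2, 6, 7], [3, 5], [4]], Q = [[1, 2, 4, 5], [3, 6], [7]].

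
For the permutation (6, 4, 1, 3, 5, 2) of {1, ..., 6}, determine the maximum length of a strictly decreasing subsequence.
4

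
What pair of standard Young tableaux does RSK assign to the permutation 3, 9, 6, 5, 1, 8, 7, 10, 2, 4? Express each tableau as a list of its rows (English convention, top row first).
P = [[1, 2, 4, 10], [3, 5, 7], [6, 8], [9]], Q = [[1, 2, 6, 8], [3, 7, 10], [4, 9], [5]]

Insert each entry of the permutation into P by Schensted row insertion, recording in Q the position of each new cell.

Insert 3: appended to row 1. P = [[3]], Q = [[1]].
Insert 9: appended to row 1. P = [[3, 9]], Q = [[1, 2]].
Insert 6: 6 bumps 9 from row 1; 9 starts row 2. P = [[3, 6], [9]], Q = [[1, 2], [3]].
Insert 5: 5 bumps 6 from row 1; 6 bumps 9 from row 2; 9 starts row 3. P = [[3, 5], [6], [9]], Q = [[1, 2], [3], [4]].
Insert 1: 1 bumps 3 from row 1; 3 bumps 6 from row 2; 6 bumps 9 from row 3; 9 starts row 4. P = [[1, 5], [3], [6], [9]], Q = [[1, 2], [3], [4], [5]].
Insert 8: appended to row 1. P = [[1, 5, 8], [3], [6], [9]], Q = [[1, 2, 6], [3], [4], [5]].
Insert 7: 7 bumps 8 from row 1; 8 appends to row 2. P = [[1, 5, 7], [3, 8], [6], [9]], Q = [[1, 2, 6], [3, 7], [4], [5]].
Insert 10: appended to row 1. P = [[1, 5, 7, 10], [3, 8], [6], [9]], Q = [[1, 2, 6, 8], [3, 7], [4], [5]].
Insert 2: 2 bumps 5 from row 1; 5 bumps 8 from row 2; 8 appends to row 3. P = [[1, 2, 7, 10], [3, 5], [6, 8], [9]], Q = [[1, 2, 6, 8], [3, 7], [4, 9], [5]].
Insert 4: 4 bumps 7 from row 1; 7 appends to row 2. P = [[1, 2, 4, 10], [3, 5, 7], [6, 8], [9]], Q = [[1, 2, 6, 8], [3, 7, 10], [4, 9], [5]].

So P = [[1, 2, 4, 10], [3, 5, 7], [6, 8], [9]], Q = [[1, 2, 6, 8], [3, 7, 10], [4, 9], [5]].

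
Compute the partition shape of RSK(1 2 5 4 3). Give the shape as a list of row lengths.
[3, 1, 1]

Row-insert each entry into an empty tableau.

After inserting 1: P = [[1]].
After inserting 2: P = [[1, 2]].
After inserting 5: P = [[1, 2, 5]].
After inserting 4: P = [[1, 2, 4], [5]].
After inserting 3: P = [[1, 2, 3], [4], [5]].

The final insertion tableau P = [[1, 2, 3], [4], [5]] has shape [3, 1, 1].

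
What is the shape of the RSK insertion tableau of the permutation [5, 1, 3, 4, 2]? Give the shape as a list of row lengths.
[3, 1, 1]

Row-insert each entry into an empty tableau.

After inserting 5: P = [[5]].
After inserting 1: P = [[1], [5]].
After inserting 3: P = [[1, 3], [5]].
After inserting 4: P = [[1, 3, 4], [5]].
After inserting 2: P = [[1, 2, 4], [3], [5]].

The final insertion tableau P = [[1, 2, 4], [3], [5]] has shape [3, 1, 1].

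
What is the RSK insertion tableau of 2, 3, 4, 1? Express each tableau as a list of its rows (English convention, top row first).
P = [[1, 3, 4], [2]]

Insert 2: appended to row 1. P = [[2]].
Insert 3: appended to row 1. P = [[2, 3]].
Insert 4: appended to row 1. P = [[2, 3, 4]].
Insert 1: 1 bumps 2 from row 1; 2 starts row 2. P = [[1, 3, 4], [2]].

So P = [[1, 3, 4], [2]].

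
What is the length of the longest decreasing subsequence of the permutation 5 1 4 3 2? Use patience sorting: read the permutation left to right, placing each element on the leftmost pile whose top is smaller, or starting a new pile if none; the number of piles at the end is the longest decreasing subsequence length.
5: new pile. tops = [5]
1: new pile. tops = [5, 1]
4: onto pile 2 (replacing 1). tops = [5, 4]
3: new pile. tops = [5, 4, 3]
2: new pile. tops = [5, 4, 3, 2]

4 piles, so the longest decreasing subsequence has length 4.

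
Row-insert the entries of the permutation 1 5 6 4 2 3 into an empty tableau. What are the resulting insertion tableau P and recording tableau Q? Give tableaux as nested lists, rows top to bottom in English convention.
Insert each entry of the permutation into P by Schensted row insertion, recording in Q the position of each new cell.

After inserting 1: P = [[1]].
After inserting 5: P = [[1, 5]].
After inserting 6: P = [[1, 5, 6]].
After inserting 4: P = [[1, 4, 6], [5]].
After inserting 2: P = [[1, 2, 6], [4], [5]].
After inserting 3: P = [[1, 2, 3], [4, 6], [5]].

So P = [[1, 2, 3], [4, 6], [5]], Q = [[1, 2, 3], [4, 6], [5]].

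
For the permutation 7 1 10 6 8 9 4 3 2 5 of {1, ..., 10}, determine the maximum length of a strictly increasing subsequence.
4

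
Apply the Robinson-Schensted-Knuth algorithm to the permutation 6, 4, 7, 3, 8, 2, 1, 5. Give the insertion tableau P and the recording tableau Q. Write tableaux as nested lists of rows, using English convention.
P = [[1, 5, 8], [2, 7], [3], [4], [6]], Q = [[1, 3, 5], [2, 8], [4], [6], [7]]

Insert each entry of the permutation into P by Schensted row insertion, recording in Q the position of each new cell.

After inserting 6: P = [[6]].
After inserting 4: P = [[4], [6]].
After inserting 7: P = [[4, 7], [6]].
After inserting 3: P = [[3, 7], [4], [6]].
After inserting 8: P = [[3, 7, 8], [4], [6]].
After inserting 2: P = [[2, 7, 8], [3], [4], [6]].
After inserting 1: P = [[1, 7, 8], [2], [3], [4], [6]].
After inserting 5: P = [[1, 5, 8], [2, 7], [3], [4], [6]].

So P = [[1, 5, 8], [2, 7], [3], [4], [6]], Q = [[1, 3, 5], [2, 8], [4], [6], [7]].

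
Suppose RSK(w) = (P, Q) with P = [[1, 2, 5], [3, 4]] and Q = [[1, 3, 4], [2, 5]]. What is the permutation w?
Reverse the RSK construction: for i from n down to 1, find the cell of Q containing i, remove the entry at that cell from P, and reverse-bump it up through P; the value ejected from row 1 is w(i).

Step i=5: Q has 5 at row 2, column 2; remove 4 from row 2 of P and reverse-bump: 4 enters row 1 and ejects 2. So w(5) = 2. P is now [[1, 4, 5], [3]].
Step i=4: Q has 4 at row 1, column 3; remove that cell from P, ejecting 5. So w(4) = 5. P is now [[1, 4], [3]].
Step i=3: Q has 3 at row 1, column 2; remove that cell from P, ejecting 4. So w(3) = 4. P is now [[1], [3]].
Step i=2: Q has 2 at row 2, column 1; remove 3 from row 2 of P and reverse-bump: 3 enters row 1 and ejects 1. So w(2) = 1. P is now [[3]].
Step i=1: Q has 1 at row 1, column 1; remove that cell from P, ejecting 3. So w(1) = 3. P is now [].

So w = 3 1 4 5 2.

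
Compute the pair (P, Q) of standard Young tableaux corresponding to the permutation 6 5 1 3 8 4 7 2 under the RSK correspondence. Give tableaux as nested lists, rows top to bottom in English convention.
P = [[1, 2, 4, 7], [3, 8], [5], [6]], Q = [[1, 4, 5, 7], [2, 6], [3], [8]]

Insert each entry of the permutation into P by Schensted row insertion, recording in Q the position of each new cell.

Insert 6: appended to row 1. P = [[6]].
Insert 5: 5 bumps 6 from row 1; 6 starts row 2. P = [[5], [6]].
Insert 1: 1 bumps 5 from row 1; 5 bumps 6 from row 2; 6 starts row 3. P = [[1], [5], [6]].
Insert 3: appended to row 1. P = [[1, 3], [5], [6]].
Insert 8: appended to row 1. P = [[1, 3, 8], [5], [6]].
Insert 4: 4 bumps 8 from row 1; 8 appends to row 2. P = [[1, 3, 4], [5, 8], [6]].
Insert 7: appended to row 1. P = [[1, 3, 4, 7], [5, 8], [6]].
Insert 2: 2 bumps 3 from row 1; 3 bumps 5 from row 2; 5 bumps 6 from row 3; 6 starts row 4. P = [[1, 2, 4, 7], [3, 8], [5], [6]].

So P = [[1, 2, 4, 7], [3, 8], [5], [6]], Q = [[1, 4, 5, 7], [2, 6], [3], [8]].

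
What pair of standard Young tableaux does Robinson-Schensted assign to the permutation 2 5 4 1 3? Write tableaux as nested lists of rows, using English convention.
Insert each entry of the permutation into P by Schensted row insertion, recording in Q the position of each new cell.

Insert 2: appended to row 1. P = [[2]].
Insert 5: appended to row 1. P = [[2, 5]].
Insert 4: 4 bumps 5 from row 1; 5 starts row 2. P = [[2, 4], [5]].
Insert 1: 1 bumps 2 from row 1; 2 bumps 5 from row 2; 5 starts row 3. P = [[1, 4], [2], [5]].
Insert 3: 3 bumps 4 from row 1; 4 appends to row 2. P = [[1, 3], [2, 4], [5]].

So P = [[1, 3], [2, 4], [5]], Q = [[1, 2], [3, 5], [4]].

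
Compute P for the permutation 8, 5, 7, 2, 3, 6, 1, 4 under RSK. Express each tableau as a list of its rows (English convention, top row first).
Insert 8: appended to row 1. P = [[8]].
Insert 5: 5 bumps 8 from row 1; 8 starts row 2. P = [[5], [8]].
Insert 7: appended to row 1. P = [[5, 7], [8]].
Insert 2: 2 bumps 5 from row 1; 5 bumps 8 from row 2; 8 starts row 3. P = [[2, 7], [5], [8]].
Insert 3: 3 bumps 7 from row 1; 7 appends to row 2. P = [[2, 3], [5, 7], [8]].
Insert 6: appended to row 1. P = [[2, 3, 6], [5, 7], [8]].
Insert 1: 1 bumps 2 from row 1; 2 bumps 5 from row 2; 5 bumps 8 from row 3; 8 starts row 4. P = [[1, 3, 6], [2, 7], [5], [8]].
Insert 4: 4 bumps 6 from row 1; 6 bumps 7 from row 2; 7 appends to row 3. P = [[1, 3, 4], [2, 6], [5, 7], [8]].

So P = [[1, 3, 4], [2, 6], [5, 7], [8]].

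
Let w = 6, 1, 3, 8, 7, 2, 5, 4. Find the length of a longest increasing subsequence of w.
3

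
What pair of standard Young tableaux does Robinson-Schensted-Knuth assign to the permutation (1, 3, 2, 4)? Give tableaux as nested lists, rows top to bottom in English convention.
P = [[1, 2, 4], [3]], Q = [[1, 2, 4], [3]]

Insert each entry of the permutation into P by Schensted row insertion, recording in Q the position of each new cell.

Insert 1: appended to row 1. P = [[1]].
Insert 3: appended to row 1. P = [[1, 3]].
Insert 2: 2 bumps 3 from row 1; 3 starts row 2. P = [[1, 2], [3]].
Insert 4: appended to row 1. P = [[1, 2, 4], [3]].

So P = [[1, 2, 4], [3]], Q = [[1, 2, 4], [3]].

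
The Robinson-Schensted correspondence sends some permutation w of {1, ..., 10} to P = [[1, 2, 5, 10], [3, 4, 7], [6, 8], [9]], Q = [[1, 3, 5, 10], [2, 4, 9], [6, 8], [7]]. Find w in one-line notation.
6 3 9 4 8 7 1 2 5 10

Reverse the RSK construction: for i from n down to 1, find the cell of Q containing i, remove the entry at that cell from P, and reverse-bump it up through P; the value ejected from row 1 is w(i).

Step i=10: Q has 10 at row 1, column 4; remove that cell from P, ejecting 10. So w(10) = 10. P is now [[1, 2, 5], [3, 4, 7], [6, 8], [9]].
Step i=9: Q has 9 at row 2, column 3; remove 7 from row 2 of P and reverse-bump: 7 enters row 1 and ejects 5. So w(9) = 5. P is now [[1, 2, 7], [3, 4], [6, 8], [9]].
Step i=8: Q has 8 at row 3, column 2; remove 8 from row 3 of P and reverse-bump: 8 enters row 2 and ejects 4; 4 enters row 1 and ejects 2. So w(8) = 2. P is now [[1, 4, 7], [3, 8], [6], [9]].
Step i=7: Q has 7 at row 4, column 1; remove 9 from row 4 of P and reverse-bump: 9 enters row 3 and ejects 6; 6 enters row 2 and ejects 3; 3 enters row 1 and ejects 1. So w(7) = 1. P is now [[3, 4, 7], [6, 8], [9]].
Step i=6: Q has 6 at row 3, column 1; remove 9 from row 3 of P and reverse-bump: 9 enters row 2 and ejects 8; 8 enters row 1 and ejects 7. So w(6) = 7. P is now [[3, 4, 8], [6, 9]].
Step i=5: Q has 5 at row 1, column 3; remove that cell from P, ejecting 8. So w(5) = 8. P is now [[3, 4], [6, 9]].
Step i=4: Q has 4 at row 2, column 2; remove 9 from row 2 of P and reverse-bump: 9 enters row 1 and ejects 4. So w(4) = 4. P is now [[3, 9], [6]].
Step i=3: Q has 3 at row 1, column 2; remove that cell from P, ejecting 9. So w(3) = 9. P is now [[3], [6]].
Step i=2: Q has 2 at row 2, column 1; remove 6 from row 2 of P and reverse-bump: 6 enters row 1 and ejects 3. So w(2) = 3. P is now [[6]].
Step i=1: Q has 1 at row 1, column 1; remove that cell from P, ejecting 6. So w(1) = 6. P is now [].

So w = 6 3 9 4 8 7 1 2 5 10.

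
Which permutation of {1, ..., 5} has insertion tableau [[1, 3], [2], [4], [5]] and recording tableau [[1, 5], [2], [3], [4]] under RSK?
Reverse RSK: for i = n, n-1, ..., 1, locate i in Q, remove the corresponding corner cell from P, and reverse-bump its entry up through P; the value ejected from row 1 is w(i).

So w = 5 4 2 1 3.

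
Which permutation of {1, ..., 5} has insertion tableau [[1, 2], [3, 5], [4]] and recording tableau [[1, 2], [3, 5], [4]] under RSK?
4 5 3 1 2

Reverse RSK: for i = n, n-1, ..., 1, locate i in Q, remove the corresponding corner cell from P, and reverse-bump its entry up through P; the value ejected from row 1 is w(i).

So w = 4 5 3 1 2.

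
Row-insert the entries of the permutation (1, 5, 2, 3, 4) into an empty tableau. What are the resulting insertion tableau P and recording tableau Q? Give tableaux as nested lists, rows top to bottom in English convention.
Insert each entry of the permutation into P by Schensted row insertion, recording in Q the position of each new cell.

Insert 1: appended to row 1. P = [[1]].
Insert 5: appended to row 1. P = [[1, 5]].
Insert 2: 2 bumps 5 from row 1; 5 starts row 2. P = [[1, 2], [5]].
Insert 3: appended to row 1. P = [[1, 2, 3], [5]].
Insert 4: appended to row 1. P = [[1, 2, 3, 4], [5]].

So P = [[1, 2, 3, 4], [5]], Q = [[1, 2, 4, 5], [3]].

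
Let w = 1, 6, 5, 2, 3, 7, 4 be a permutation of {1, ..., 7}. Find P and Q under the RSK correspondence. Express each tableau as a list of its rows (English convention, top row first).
P = [[1, 2, 3, 4], [5, 7], [6]], Q = [[1, 2, 5, 6], [3, 7], [4]]

Insert each entry of the permutation into P by Schensted row insertion, recording in Q the position of each new cell.

Insert 1: appended to row 1. P = [[1]].
Insert 6: appended to row 1. P = [[1, 6]].
Insert 5: 5 bumps 6 from row 1; 6 starts row 2. P = [[1, 5], [6]].
Insert 2: 2 bumps 5 from row 1; 5 bumps 6 from row 2; 6 starts row 3. P = [[1, 2], [5], [6]].
Insert 3: appended to row 1. P = [[1, 2, 3], [5], [6]].
Insert 7: appended to row 1. P = [[1, 2, 3, 7], [5], [6]].
Insert 4: 4 bumps 7 from row 1; 7 appends to row 2. P = [[1, 2, 3, 4], [5, 7], [6]].

So P = [[1, 2, 3, 4], [5, 7], [6]], Q = [[1, 2, 5, 6], [3, 7], [4]].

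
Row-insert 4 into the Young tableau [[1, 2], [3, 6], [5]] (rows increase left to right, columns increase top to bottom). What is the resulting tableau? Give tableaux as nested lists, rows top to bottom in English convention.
4 is larger than every entry of row 1, so it is appended to row 1. The new tableau is [[1, 2, 4], [3, 6], [5]].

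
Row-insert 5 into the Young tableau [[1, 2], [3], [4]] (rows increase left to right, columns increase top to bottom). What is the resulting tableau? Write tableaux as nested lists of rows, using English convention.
5 is larger than every entry of row 1, so it is appended to row 1. The new tableau is [[1, 2, 5], [3], [4]].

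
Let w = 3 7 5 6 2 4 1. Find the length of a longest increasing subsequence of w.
3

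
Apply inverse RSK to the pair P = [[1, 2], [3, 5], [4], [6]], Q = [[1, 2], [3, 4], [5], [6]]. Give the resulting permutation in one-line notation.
Reverse RSK: for i = n, n-1, ..., 1, locate i in Q, remove the corresponding corner cell from P, and reverse-bump its entry up through P; the value ejected from row 1 is w(i).

So w = 4 6 1 5 3 2.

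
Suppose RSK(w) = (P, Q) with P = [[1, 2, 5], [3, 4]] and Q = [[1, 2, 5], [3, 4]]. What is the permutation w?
Reverse the RSK construction: for i from n down to 1, find the cell of Q containing i, remove the entry at that cell from P, and reverse-bump it up through P; the value ejected from row 1 is w(i).

Step i=5: Q has 5 at row 1, column 3; remove that cell from P, ejecting 5. So w(5) = 5. P is now [[1, 2], [3, 4]].
Step i=4: Q has 4 at row 2, column 2; remove 4 from row 2 of P and reverse-bump: 4 enters row 1 and ejects 2. So w(4) = 2. P is now [[1, 4], [3]].
Step i=3: Q has 3 at row 2, column 1; remove 3 from row 2 of P and reverse-bump: 3 enters row 1 and ejects 1. So w(3) = 1. P is now [[3, 4]].
Step i=2: Q has 2 at row 1, column 2; remove that cell from P, ejecting 4. So w(2) = 4. P is now [[3]].
Step i=1: Q has 1 at row 1, column 1; remove that cell from P, ejecting 3. So w(1) = 3. P is now [].

So w = 3 4 1 2 5.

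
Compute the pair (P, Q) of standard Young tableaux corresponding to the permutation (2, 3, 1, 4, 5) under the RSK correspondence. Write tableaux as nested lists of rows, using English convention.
P = [[1, 3, 4, 5], [2]], Q = [[1, 2, 4, 5], [3]]

Insert each entry of the permutation into P by Schensted row insertion, recording in Q the position of each new cell.

Insert 2: appended to row 1. P = [[2]], Q = [[1]].
Insert 3: appended to row 1. P = [[2, 3]], Q = [[1, 2]].
Insert 1: 1 bumps 2 from row 1; 2 starts row 2. P = [[1, 3], [2]], Q = [[1, 2], [3]].
Insert 4: appended to row 1. P = [[1, 3, 4], [2]], Q = [[1, 2, 4], [3]].
Insert 5: appended to row 1. P = [[1, 3, 4, 5], [2]], Q = [[1, 2, 4, 5], [3]].

So P = [[1, 3, 4, 5], [2]], Q = [[1, 2, 4, 5], [3]].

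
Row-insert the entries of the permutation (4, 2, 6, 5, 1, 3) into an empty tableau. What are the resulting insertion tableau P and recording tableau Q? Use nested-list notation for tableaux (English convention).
P = [[1, 3], [2, 5], [4, 6]], Q = [[1, 3], [2, 4], [5, 6]]

Insert each entry of the permutation into P by Schensted row insertion, recording in Q the position of each new cell.

Insert 4: appended to row 1. P = [[4]], Q = [[1]].
Insert 2: 2 bumps 4 from row 1; 4 starts row 2. P = [[2], [4]], Q = [[1], [2]].
Insert 6: appended to row 1. P = [[2, 6], [4]], Q = [[1, 3], [2]].
Insert 5: 5 bumps 6 from row 1; 6 appends to row 2. P = [[2, 5], [4, 6]], Q = [[1, 3], [2, 4]].
Insert 1: 1 bumps 2 from row 1; 2 bumps 4 from row 2; 4 starts row 3. P = [[1, 5], [2, 6], [4]], Q = [[1, 3], [2, 4], [5]].
Insert 3: 3 bumps 5 from row 1; 5 bumps 6 from row 2; 6 appends to row 3. P = [[1, 3], [2, 5], [4, 6]], Q = [[1, 3], [2, 4], [5, 6]].

So P = [[1, 3], [2, 5], [4, 6]], Q = [[1, 3], [2, 4], [5, 6]].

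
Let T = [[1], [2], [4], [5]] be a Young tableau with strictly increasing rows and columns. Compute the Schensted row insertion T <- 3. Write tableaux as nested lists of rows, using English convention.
[[1, 3], [2], [4], [5]]

3 is larger than every entry of row 1, so it is appended to row 1. The new tableau is [[1, 3], [2], [4], [5]].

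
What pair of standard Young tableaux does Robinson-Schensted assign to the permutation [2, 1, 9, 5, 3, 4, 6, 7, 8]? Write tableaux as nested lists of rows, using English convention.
P = [[1, 3, 4, 6, 7, 8], [2, 5], [9]], Q = [[1, 3, 6, 7, 8, 9], [2, 4], [5]]

Insert each entry of the permutation into P by Schensted row insertion, recording in Q the position of each new cell.

Insert 2: appended to row 1. P = [[2]].
Insert 1: 1 bumps 2 from row 1; 2 starts row 2. P = [[1], [2]].
Insert 9: appended to row 1. P = [[1, 9], [2]].
Insert 5: 5 bumps 9 from row 1; 9 appends to row 2. P = [[1, 5], [2, 9]].
Insert 3: 3 bumps 5 from row 1; 5 bumps 9 from row 2; 9 starts row 3. P = [[1, 3], [2, 5], [9]].
Insert 4: appended to row 1. P = [[1, 3, 4], [2, 5], [9]].
Insert 6: appended to row 1. P = [[1, 3, 4, 6], [2, 5], [9]].
Insert 7: appended to row 1. P = [[1, 3, 4, 6, 7], [2, 5], [9]].
Insert 8: appended to row 1. P = [[1, 3, 4, 6, 7, 8], [2, 5], [9]].

So P = [[1, 3, 4, 6, 7, 8], [2, 5], [9]], Q = [[1, 3, 6, 7, 8, 9], [2, 4], [5]].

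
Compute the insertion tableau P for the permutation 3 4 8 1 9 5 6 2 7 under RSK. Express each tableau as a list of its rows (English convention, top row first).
P = [[1, 2, 5, 6, 7], [3, 4, 9], [8]]

Insert 3: appended to row 1. P = [[3]].
Insert 4: appended to row 1. P = [[3, 4]].
Insert 8: appended to row 1. P = [[3, 4, 8]].
Insert 1: 1 bumps 3 from row 1; 3 starts row 2. P = [[1, 4, 8], [3]].
Insert 9: appended to row 1. P = [[1, 4, 8, 9], [3]].
Insert 5: 5 bumps 8 from row 1; 8 appends to row 2. P = [[1, 4, 5, 9], [3, 8]].
Insert 6: 6 bumps 9 from row 1; 9 appends to row 2. P = [[1, 4, 5, 6], [3, 8, 9]].
Insert 2: 2 bumps 4 from row 1; 4 bumps 8 from row 2; 8 starts row 3. P = [[1, 2, 5, 6], [3, 4, 9], [8]].
Insert 7: appended to row 1. P = [[1, 2, 5, 6, 7], [3, 4, 9], [8]].

So P = [[1, 2, 5, 6, 7], [3, 4, 9], [8]].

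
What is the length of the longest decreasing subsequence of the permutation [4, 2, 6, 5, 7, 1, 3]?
3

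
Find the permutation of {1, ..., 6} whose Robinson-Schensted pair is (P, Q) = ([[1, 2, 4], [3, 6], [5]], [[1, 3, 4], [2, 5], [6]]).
5 1 3 6 4 2

Reverse the RSK construction: for i from n down to 1, find the cell of Q containing i, remove the entry at that cell from P, and reverse-bump it up through P; the value ejected from row 1 is w(i).

Step i=6: Q has 6 at row 3, column 1; remove 5 from row 3 of P and reverse-bump: 5 enters row 2 and ejects 3; 3 enters row 1 and ejects 2. So w(6) = 2. P is now [[1, 3, 4], [5, 6]].
Step i=5: Q has 5 at row 2, column 2; remove 6 from row 2 of P and reverse-bump: 6 enters row 1 and ejects 4. So w(5) = 4. P is now [[1, 3, 6], [5]].
Step i=4: Q has 4 at row 1, column 3; remove that cell from P, ejecting 6. So w(4) = 6. P is now [[1, 3], [5]].
Step i=3: Q has 3 at row 1, column 2; remove that cell from P, ejecting 3. So w(3) = 3. P is now [[1], [5]].
Step i=2: Q has 2 at row 2, column 1; remove 5 from row 2 of P and reverse-bump: 5 enters row 1 and ejects 1. So w(2) = 1. P is now [[5]].
Step i=1: Q has 1 at row 1, column 1; remove that cell from P, ejecting 5. So w(1) = 5. P is now [].

So w = 5 1 3 6 4 2.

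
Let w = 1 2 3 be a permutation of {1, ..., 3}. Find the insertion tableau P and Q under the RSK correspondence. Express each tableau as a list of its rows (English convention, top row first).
Insert each entry of the permutation into P by Schensted row insertion, recording in Q the position of each new cell.

After inserting 1: P = [[1]].
After inserting 2: P = [[1, 2]].
After inserting 3: P = [[1, 2, 3]].

So P = [[1, 2, 3]], Q = [[1, 2, 3]].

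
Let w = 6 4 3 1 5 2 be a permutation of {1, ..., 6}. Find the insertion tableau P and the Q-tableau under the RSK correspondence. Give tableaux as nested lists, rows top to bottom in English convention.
Insert each entry of the permutation into P by Schensted row insertion, recording in Q the position of each new cell.

After inserting 6: P = [[6]].
After inserting 4: P = [[4], [6]].
After inserting 3: P = [[3], [4], [6]].
After inserting 1: P = [[1], [3], [4], [6]].
After inserting 5: P = [[1, 5], [3], [4], [6]].
After inserting 2: P = [[1, 2], [3, 5], [4], [6]].

So P = [[1, 2], [3, 5], [4], [6]], Q = [[1, 5], [2, 6], [3], [4]].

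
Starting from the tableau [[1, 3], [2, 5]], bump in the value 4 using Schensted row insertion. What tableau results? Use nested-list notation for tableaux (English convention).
4 is larger than every entry of row 1, so it is appended to row 1. The new tableau is [[1, 3, 4], [2, 5]].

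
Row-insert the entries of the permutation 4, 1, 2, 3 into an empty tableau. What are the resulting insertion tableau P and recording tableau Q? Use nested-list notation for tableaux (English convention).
Insert each entry of the permutation into P by Schensted row insertion, recording in Q the position of each new cell.

Insert 4: appended to row 1. P = [[4]].
Insert 1: 1 bumps 4 from row 1; 4 starts row 2. P = [[1], [4]].
Insert 2: appended to row 1. P = [[1, 2], [4]].
Insert 3: appended to row 1. P = [[1, 2, 3], [4]].

So P = [[1, 2, 3], [4]], Q = [[1, 3, 4], [2]].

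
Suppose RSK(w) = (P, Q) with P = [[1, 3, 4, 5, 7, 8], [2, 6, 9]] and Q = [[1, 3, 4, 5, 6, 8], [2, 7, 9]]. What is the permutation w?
Reverse the RSK construction: for i from n down to 1, find the cell of Q containing i, remove the entry at that cell from P, and reverse-bump it up through P; the value ejected from row 1 is w(i).

Step i=9: Q has 9 at row 2, column 3; remove 9 from row 2 of P and reverse-bump: 9 enters row 1 and ejects 8. So w(9) = 8. P is now [[1, 3, 4, 5, 7, 9], [2, 6]].
Step i=8: Q has 8 at row 1, column 6; remove that cell from P, ejecting 9. So w(8) = 9. P is now [[1, 3, 4, 5, 7], [2, 6]].
Step i=7: Q has 7 at row 2, column 2; remove 6 from row 2 of P and reverse-bump: 6 enters row 1 and ejects 5. So w(7) = 5. P is now [[1, 3, 4, 6, 7], [2]].
Step i=6: Q has 6 at row 1, column 5; remove that cell from P, ejecting 7. So w(6) = 7. P is now [[1, 3, 4, 6], [2]].
Step i=5: Q has 5 at row 1, column 4; remove that cell from P, ejecting 6. So w(5) = 6. P is now [[1, 3, 4], [2]].
Step i=4: Q has 4 at row 1, column 3; remove that cell from P, ejecting 4. So w(4) = 4. P is now [[1, 3], [2]].
Step i=3: Q has 3 at row 1, column 2; remove that cell from P, ejecting 3. So w(3) = 3. P is now [[1], [2]].
Step i=2: Q has 2 at row 2, column 1; remove 2 from row 2 of P and reverse-bump: 2 enters row 1 and ejects 1. So w(2) = 1. P is now [[2]].
Step i=1: Q has 1 at row 1, column 1; remove that cell from P, ejecting 2. So w(1) = 2. P is now [].

So w = 2 1 3 4 6 7 5 9 8.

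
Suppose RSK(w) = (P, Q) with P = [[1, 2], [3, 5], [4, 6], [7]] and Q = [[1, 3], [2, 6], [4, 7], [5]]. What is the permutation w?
Reverse the RSK construction: for i from n down to 1, find the cell of Q containing i, remove the entry at that cell from P, and reverse-bump it up through P; the value ejected from row 1 is w(i).

Step i=7: Q has 7 at row 3, column 2; remove 6 from row 3 of P and reverse-bump: 6 enters row 2 and ejects 5; 5 enters row 1 and ejects 2. So w(7) = 2. P is now [[1, 5], [3, 6], [4], [7]].
Step i=6: Q has 6 at row 2, column 2; remove 6 from row 2 of P and reverse-bump: 6 enters row 1 and ejects 5. So w(6) = 5. P is now [[1, 6], [3], [4], [7]].
Step i=5: Q has 5 at row 4, column 1; remove 7 from row 4 of P and reverse-bump: 7 enters row 3 and ejects 4; 4 enters row 2 and ejects 3; 3 enters row 1 and ejects 1. So w(5) = 1. P is now [[3, 6], [4], [7]].
Step i=4: Q has 4 at row 3, column 1; remove 7 from row 3 of P and reverse-bump: 7 enters row 2 and ejects 4; 4 enters row 1 and ejects 3. So w(4) = 3. P is now [[4, 6], [7]].
Step i=3: Q has 3 at row 1, column 2; remove that cell from P, ejecting 6. So w(3) = 6. P is now [[4], [7]].
Step i=2: Q has 2 at row 2, column 1; remove 7 from row 2 of P and reverse-bump: 7 enters row 1 and ejects 4. So w(2) = 4. P is now [[7]].
Step i=1: Q has 1 at row 1, column 1; remove that cell from P, ejecting 7. So w(1) = 7. P is now [].

So w = 7 4 6 3 1 5 2.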